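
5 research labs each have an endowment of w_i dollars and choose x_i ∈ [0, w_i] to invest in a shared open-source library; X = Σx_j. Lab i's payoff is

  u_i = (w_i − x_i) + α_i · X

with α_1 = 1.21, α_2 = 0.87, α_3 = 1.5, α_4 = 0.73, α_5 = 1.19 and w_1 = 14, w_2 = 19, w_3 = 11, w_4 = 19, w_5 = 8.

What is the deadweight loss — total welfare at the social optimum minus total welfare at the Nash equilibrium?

∂u_i/∂x_i = α_i − 1, so lab i contributes w_i if α_i > 1, else 0.
α_i > 1 for i ∈ {1, 3, 5}; NE contributions (14, 0, 11, 0, 8), X = 33.
W^NE = Σw_i − X^NE + (Σα_i)·X^NE = 71 + 4.5·33 = 219.5.
Planner: ∂(Σu_j)/∂x_i = Σα_j − 1 = 4.5 > 0, so everyone contributes w_i; X^SO = 71, W^SO = 71 + 4.5·71 = 390.5.
Deadweight loss = 171.

171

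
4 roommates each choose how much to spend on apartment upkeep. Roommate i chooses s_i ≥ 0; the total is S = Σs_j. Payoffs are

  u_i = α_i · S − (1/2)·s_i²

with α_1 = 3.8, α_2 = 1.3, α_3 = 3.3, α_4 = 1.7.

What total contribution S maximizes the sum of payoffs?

40.4

Planner FOC: ∂(Σu_j)/∂s_i = (Σα_j) − s_i = 0, so s_i^SO = Σα_j = 10.1 for every i; S^SO = 40.4.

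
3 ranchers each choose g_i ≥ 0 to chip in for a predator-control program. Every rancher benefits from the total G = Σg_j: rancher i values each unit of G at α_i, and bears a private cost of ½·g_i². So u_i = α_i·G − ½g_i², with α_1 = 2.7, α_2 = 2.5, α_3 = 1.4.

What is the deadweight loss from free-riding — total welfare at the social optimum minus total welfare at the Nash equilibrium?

29.53

Rancher i's FOC: ∂u_i/∂g_i = α_i − g_i = 0, so g_i* = α_i.
NE contributions = (2.7, 2.5, 1.4); G = 6.6.
W^NE = (Σα)·G − ½Σα_i² = 6.6² − ½·15.5 = 35.81.
Planner sets g_i = Σα_j = 6.6 for every i, so G^SO = 3·6.6 = 19.8.
W^SO = (Σα)·G^SO − ½·3·(Σα)² = (3/2)·6.6² = 65.34.
Deadweight loss = W^SO − W^NE = 29.53.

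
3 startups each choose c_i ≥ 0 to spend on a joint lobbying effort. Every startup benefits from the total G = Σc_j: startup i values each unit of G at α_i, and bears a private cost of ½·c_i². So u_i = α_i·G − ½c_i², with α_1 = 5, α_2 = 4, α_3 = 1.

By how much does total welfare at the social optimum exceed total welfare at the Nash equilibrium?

Startup i's FOC: ∂u_i/∂c_i = α_i − c_i = 0, so c_i* = α_i.
NE contributions = (5, 4, 1); G = 10.
W^NE = (Σα)·G − ½Σα_i² = 10² − ½·42 = 79.
Planner sets c_i = Σα_j = 10 for every i, so G^SO = 3·10 = 30.
W^SO = (Σα)·G^SO − ½·3·(Σα)² = (3/2)·10² = 150.
Deadweight loss = W^SO − W^NE = 71.

71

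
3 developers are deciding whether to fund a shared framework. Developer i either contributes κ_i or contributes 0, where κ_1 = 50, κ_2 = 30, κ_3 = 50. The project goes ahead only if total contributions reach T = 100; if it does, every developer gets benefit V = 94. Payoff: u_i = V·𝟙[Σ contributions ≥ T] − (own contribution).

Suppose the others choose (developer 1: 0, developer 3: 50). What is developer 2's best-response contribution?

Others' total = 50. Even contributing 30 gives 80 < 100: no benefit either way.
Best response: 0.

0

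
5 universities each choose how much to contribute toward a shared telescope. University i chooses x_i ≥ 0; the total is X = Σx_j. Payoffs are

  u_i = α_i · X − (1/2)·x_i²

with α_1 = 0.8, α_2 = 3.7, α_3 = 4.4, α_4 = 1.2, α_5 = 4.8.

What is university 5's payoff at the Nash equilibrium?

University i's FOC: ∂u_i/∂x_i = α_i − x_i = 0, so x_i* = α_i.
NE contributions = (0.8, 3.7, 4.4, 1.2, 4.8); X = 14.9.
u_5 = α_5·X − ½·(x_5)² = 4.8·14.9 − ½·4.8² = 60.

60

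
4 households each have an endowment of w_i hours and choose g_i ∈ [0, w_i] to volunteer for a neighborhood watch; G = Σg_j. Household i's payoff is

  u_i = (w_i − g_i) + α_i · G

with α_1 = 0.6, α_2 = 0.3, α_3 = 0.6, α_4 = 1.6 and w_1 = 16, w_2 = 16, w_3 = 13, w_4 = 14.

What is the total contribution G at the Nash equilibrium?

14

∂u_i/∂g_i = α_i − 1, so household i contributes w_i if α_i > 1, else 0.
α_i > 1 for i ∈ {4}; NE contributions (0, 0, 0, 14), G = 14.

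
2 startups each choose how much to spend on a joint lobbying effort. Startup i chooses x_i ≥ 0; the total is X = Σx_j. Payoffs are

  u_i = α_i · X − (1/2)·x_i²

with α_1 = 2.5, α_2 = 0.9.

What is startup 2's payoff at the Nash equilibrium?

2.655

Startup i's FOC: ∂u_i/∂x_i = α_i − x_i = 0, so x_i* = α_i.
NE contributions = (2.5, 0.9); X = 3.4.
u_2 = α_2·X − ½·(x_2)² = 0.9·3.4 − ½·0.9² = 2.655.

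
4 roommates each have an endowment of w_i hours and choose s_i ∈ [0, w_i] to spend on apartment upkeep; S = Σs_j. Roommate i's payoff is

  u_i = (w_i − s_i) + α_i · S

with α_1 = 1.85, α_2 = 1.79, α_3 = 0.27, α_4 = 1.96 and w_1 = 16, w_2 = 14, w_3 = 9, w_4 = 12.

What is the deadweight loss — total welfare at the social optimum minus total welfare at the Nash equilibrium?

∂u_i/∂s_i = α_i − 1, so roommate i contributes w_i if α_i > 1, else 0.
α_i > 1 for i ∈ {1, 2, 4}; NE contributions (16, 14, 0, 12), S = 42.
W^NE = Σw_i − S^NE + (Σα_i)·S^NE = 51 + 4.87·42 = 255.54.
Planner: ∂(Σu_j)/∂s_i = Σα_j − 1 = 4.87 > 0, so everyone contributes w_i; S^SO = 51, W^SO = 51 + 4.87·51 = 299.37.
Deadweight loss = 43.83.

43.83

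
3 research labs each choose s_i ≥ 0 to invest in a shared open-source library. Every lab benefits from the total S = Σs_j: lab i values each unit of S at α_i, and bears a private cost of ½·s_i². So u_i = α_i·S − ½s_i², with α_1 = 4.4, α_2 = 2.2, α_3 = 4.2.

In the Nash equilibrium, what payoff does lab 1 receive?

Lab i's FOC: ∂u_i/∂s_i = α_i − s_i = 0, so s_i* = α_i.
NE contributions = (4.4, 2.2, 4.2); S = 10.8.
u_1 = α_1·S − ½·(s_1)² = 4.4·10.8 − ½·4.4² = 37.84.

37.84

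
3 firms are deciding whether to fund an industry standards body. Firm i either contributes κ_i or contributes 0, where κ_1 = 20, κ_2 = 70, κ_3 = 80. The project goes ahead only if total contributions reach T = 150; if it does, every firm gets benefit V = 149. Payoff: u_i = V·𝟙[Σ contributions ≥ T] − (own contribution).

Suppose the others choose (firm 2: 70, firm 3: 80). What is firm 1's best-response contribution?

Others' total = 150 ≥ 150; contributing adds cost 20 for no extra benefit.
Best response: 0.

0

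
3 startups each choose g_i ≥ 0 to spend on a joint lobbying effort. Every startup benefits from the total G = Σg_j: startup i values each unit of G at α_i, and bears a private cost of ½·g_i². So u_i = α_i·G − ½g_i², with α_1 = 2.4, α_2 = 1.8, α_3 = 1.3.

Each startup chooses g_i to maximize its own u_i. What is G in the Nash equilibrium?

Startup i's FOC: ∂u_i/∂g_i = α_i − g_i = 0, so g_i* = α_i.
NE contributions = (2.4, 1.8, 1.3); G = 5.5.

5.5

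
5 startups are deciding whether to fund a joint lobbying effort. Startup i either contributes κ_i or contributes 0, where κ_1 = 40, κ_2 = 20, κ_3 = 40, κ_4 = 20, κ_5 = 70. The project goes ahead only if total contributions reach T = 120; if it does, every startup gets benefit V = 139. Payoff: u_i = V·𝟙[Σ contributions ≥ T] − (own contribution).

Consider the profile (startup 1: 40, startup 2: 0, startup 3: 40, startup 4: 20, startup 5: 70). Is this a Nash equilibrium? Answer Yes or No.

No

Total = 170 ≥ 120: provided.
Startup 1 (pledges 40, payoff 99): dropping to 0 → total 130, payoff 139. Profitable deviation.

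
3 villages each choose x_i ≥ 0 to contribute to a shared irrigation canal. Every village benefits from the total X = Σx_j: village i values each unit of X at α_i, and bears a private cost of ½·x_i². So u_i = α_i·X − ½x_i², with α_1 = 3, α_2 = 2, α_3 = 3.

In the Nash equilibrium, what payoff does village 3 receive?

Village i's FOC: ∂u_i/∂x_i = α_i − x_i = 0, so x_i* = α_i.
NE contributions = (3, 2, 3); X = 8.
u_3 = α_3·X − ½·(x_3)² = 3·8 − ½·3² = 19.5.

19.5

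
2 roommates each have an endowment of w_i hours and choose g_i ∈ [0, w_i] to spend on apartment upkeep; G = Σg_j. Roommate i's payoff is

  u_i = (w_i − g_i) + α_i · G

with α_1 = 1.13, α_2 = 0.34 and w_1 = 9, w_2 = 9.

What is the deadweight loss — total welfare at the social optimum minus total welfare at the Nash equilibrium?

∂u_i/∂g_i = α_i − 1, so roommate i contributes w_i if α_i > 1, else 0.
α_i > 1 for i ∈ {1}; NE contributions (9, 0), G = 9.
W^NE = Σw_i − G^NE + (Σα_i)·G^NE = 18 + 0.47·9 = 22.23.
Planner: ∂(Σu_j)/∂g_i = Σα_j − 1 = 0.47 > 0, so everyone contributes w_i; G^SO = 18, W^SO = 18 + 0.47·18 = 26.46.
Deadweight loss = 4.23.

4.23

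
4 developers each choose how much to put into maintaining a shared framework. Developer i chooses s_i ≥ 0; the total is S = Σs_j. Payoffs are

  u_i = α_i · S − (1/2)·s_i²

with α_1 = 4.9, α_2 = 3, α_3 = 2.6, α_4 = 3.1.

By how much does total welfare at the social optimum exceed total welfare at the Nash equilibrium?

Developer i's FOC: ∂u_i/∂s_i = α_i − s_i = 0, so s_i* = α_i.
NE contributions = (4.9, 3, 2.6, 3.1); S = 13.6.
W^NE = (Σα)·S − ½Σα_i² = 13.6² − ½·49.38 = 160.27.
Planner sets s_i = Σα_j = 13.6 for every i, so S^SO = 4·13.6 = 54.4.
W^SO = (Σα)·S^SO − ½·4·(Σα)² = (4/2)·13.6² = 369.92.
Deadweight loss = W^SO − W^NE = 209.65.

209.65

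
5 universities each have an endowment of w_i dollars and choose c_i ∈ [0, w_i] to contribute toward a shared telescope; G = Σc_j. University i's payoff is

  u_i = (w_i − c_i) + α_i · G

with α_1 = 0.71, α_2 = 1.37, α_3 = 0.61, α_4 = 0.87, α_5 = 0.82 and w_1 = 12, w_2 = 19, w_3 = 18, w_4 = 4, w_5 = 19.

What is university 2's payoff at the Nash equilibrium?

26.03

∂u_i/∂c_i = α_i − 1, so university i contributes w_i if α_i > 1, else 0.
α_i > 1 for i ∈ {2}; NE contributions (0, 19, 0, 0, 0), G = 19.
u_2 = (19 − 19) + 1.37·19 = 26.03.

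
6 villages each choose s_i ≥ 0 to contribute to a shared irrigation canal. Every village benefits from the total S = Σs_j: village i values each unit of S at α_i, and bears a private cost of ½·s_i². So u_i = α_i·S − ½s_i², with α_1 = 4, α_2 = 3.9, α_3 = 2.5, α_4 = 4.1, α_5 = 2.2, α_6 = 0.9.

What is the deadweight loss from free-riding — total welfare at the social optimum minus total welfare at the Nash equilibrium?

649.48

Village i's FOC: ∂u_i/∂s_i = α_i − s_i = 0, so s_i* = α_i.
NE contributions = (4, 3.9, 2.5, 4.1, 2.2, 0.9); S = 17.6.
W^NE = (Σα)·S − ½Σα_i² = 17.6² − ½·59.92 = 279.8.
Planner sets s_i = Σα_j = 17.6 for every i, so S^SO = 6·17.6 = 105.6.
W^SO = (Σα)·S^SO − ½·6·(Σα)² = (6/2)·17.6² = 929.28.
Deadweight loss = W^SO − W^NE = 649.48.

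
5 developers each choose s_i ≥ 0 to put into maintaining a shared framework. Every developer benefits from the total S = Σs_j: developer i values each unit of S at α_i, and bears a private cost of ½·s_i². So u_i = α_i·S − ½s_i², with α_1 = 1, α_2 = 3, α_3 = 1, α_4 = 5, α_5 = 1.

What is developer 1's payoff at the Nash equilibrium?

Developer i's FOC: ∂u_i/∂s_i = α_i − s_i = 0, so s_i* = α_i.
NE contributions = (1, 3, 1, 5, 1); S = 11.
u_1 = α_1·S − ½·(s_1)² = 1·11 − ½·1² = 10.5.

10.5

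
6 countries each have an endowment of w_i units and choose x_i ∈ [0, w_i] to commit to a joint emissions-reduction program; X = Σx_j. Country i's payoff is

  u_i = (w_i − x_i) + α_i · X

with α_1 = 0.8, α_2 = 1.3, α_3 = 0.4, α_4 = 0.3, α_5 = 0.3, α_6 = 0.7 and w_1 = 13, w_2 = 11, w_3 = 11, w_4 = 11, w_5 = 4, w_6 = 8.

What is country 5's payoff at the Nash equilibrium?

7.3

∂u_i/∂x_i = α_i − 1, so country i contributes w_i if α_i > 1, else 0.
α_i > 1 for i ∈ {2}; NE contributions (0, 11, 0, 0, 0, 0), X = 11.
u_5 = (4 − 0) + 0.3·11 = 7.3.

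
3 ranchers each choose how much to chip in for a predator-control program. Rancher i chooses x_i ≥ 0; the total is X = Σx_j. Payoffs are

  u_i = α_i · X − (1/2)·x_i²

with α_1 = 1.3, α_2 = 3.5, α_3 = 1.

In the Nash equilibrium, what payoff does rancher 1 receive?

Rancher i's FOC: ∂u_i/∂x_i = α_i − x_i = 0, so x_i* = α_i.
NE contributions = (1.3, 3.5, 1); X = 5.8.
u_1 = α_1·X − ½·(x_1)² = 1.3·5.8 − ½·1.3² = 6.695.

6.695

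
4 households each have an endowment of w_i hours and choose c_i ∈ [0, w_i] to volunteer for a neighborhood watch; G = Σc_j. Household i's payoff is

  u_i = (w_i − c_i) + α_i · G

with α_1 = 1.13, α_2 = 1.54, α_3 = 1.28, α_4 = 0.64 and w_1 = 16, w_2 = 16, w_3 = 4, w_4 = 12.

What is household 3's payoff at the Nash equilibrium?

∂u_i/∂c_i = α_i − 1, so household i contributes w_i if α_i > 1, else 0.
α_i > 1 for i ∈ {1, 2, 3}; NE contributions (16, 16, 4, 0), G = 36.
u_3 = (4 − 4) + 1.28·36 = 46.08.

46.08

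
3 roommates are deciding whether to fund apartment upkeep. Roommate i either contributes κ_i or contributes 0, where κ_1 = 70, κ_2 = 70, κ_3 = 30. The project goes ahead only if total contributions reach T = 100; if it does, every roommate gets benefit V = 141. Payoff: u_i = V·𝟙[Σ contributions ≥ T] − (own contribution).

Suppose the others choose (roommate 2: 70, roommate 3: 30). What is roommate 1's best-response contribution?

0

Others' total = 100 ≥ 100; contributing adds cost 70 for no extra benefit.
Best response: 0.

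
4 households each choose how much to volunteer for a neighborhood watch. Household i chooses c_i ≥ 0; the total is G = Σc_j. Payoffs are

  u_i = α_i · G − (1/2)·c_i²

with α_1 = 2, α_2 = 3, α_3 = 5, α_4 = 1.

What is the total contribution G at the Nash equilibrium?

Household i's FOC: ∂u_i/∂c_i = α_i − c_i = 0, so c_i* = α_i.
NE contributions = (2, 3, 5, 1); G = 11.

11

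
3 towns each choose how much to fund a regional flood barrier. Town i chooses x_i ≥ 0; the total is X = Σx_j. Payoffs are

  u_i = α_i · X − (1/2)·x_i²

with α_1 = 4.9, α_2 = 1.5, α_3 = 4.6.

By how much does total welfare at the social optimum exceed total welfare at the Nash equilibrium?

84.21

Town i's FOC: ∂u_i/∂x_i = α_i − x_i = 0, so x_i* = α_i.
NE contributions = (4.9, 1.5, 4.6); X = 11.
W^NE = (Σα)·X − ½Σα_i² = 11² − ½·47.42 = 97.29.
Planner sets x_i = Σα_j = 11 for every i, so X^SO = 3·11 = 33.
W^SO = (Σα)·X^SO − ½·3·(Σα)² = (3/2)·11² = 181.5.
Deadweight loss = W^SO − W^NE = 84.21.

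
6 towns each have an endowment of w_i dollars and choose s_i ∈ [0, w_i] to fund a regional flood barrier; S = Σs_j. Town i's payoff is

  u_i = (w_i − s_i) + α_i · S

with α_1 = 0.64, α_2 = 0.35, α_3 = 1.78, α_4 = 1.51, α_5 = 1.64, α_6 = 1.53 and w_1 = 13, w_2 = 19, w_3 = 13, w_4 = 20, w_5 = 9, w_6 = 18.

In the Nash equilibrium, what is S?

∂u_i/∂s_i = α_i − 1, so town i contributes w_i if α_i > 1, else 0.
α_i > 1 for i ∈ {3, 4, 5, 6}; NE contributions (0, 0, 13, 20, 9, 18), S = 60.

60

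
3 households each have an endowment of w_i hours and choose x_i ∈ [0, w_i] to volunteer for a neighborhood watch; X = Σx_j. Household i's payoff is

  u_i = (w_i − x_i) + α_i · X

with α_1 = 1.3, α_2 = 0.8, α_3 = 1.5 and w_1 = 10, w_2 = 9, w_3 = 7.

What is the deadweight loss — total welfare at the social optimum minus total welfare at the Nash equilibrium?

23.4

∂u_i/∂x_i = α_i − 1, so household i contributes w_i if α_i > 1, else 0.
α_i > 1 for i ∈ {1, 3}; NE contributions (10, 0, 7), X = 17.
W^NE = Σw_i − X^NE + (Σα_i)·X^NE = 26 + 2.6·17 = 70.2.
Planner: ∂(Σu_j)/∂x_i = Σα_j − 1 = 2.6 > 0, so everyone contributes w_i; X^SO = 26, W^SO = 26 + 2.6·26 = 93.6.
Deadweight loss = 23.4.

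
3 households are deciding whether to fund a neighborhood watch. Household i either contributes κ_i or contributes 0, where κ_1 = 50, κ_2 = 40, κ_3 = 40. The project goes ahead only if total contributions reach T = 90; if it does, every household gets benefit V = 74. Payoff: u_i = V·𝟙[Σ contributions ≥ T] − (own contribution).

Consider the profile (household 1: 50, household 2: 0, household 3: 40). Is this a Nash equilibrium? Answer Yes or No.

Total = 90 ≥ 90: provided.
Household 1 (pledges 50, payoff 24): dropping to 0 → total 40, payoff 0. No gain.
Household 2 (pledges 0, payoff 74): pledging 40 → total 130, payoff 34. No gain.
Household 3 (pledges 40, payoff 34): dropping to 0 → total 50, payoff 0. No gain.

Yes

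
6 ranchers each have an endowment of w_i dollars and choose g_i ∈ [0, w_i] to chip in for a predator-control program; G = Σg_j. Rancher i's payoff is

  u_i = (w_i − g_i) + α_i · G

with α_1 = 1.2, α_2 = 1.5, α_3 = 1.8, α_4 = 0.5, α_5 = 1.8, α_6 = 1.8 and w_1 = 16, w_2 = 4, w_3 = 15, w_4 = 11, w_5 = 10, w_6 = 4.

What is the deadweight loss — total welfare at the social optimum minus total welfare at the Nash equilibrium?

∂u_i/∂g_i = α_i − 1, so rancher i contributes w_i if α_i > 1, else 0.
α_i > 1 for i ∈ {1, 2, 3, 5, 6}; NE contributions (16, 4, 15, 0, 10, 4), G = 49.
W^NE = Σw_i − G^NE + (Σα_i)·G^NE = 60 + 7.6·49 = 432.4.
Planner: ∂(Σu_j)/∂g_i = Σα_j − 1 = 7.6 > 0, so everyone contributes w_i; G^SO = 60, W^SO = 60 + 7.6·60 = 516.
Deadweight loss = 83.6.

83.6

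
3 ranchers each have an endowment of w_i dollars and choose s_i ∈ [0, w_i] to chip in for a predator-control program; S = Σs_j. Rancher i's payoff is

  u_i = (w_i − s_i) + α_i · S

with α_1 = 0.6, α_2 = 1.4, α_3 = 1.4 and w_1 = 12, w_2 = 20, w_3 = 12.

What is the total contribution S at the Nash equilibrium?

∂u_i/∂s_i = α_i − 1, so rancher i contributes w_i if α_i > 1, else 0.
α_i > 1 for i ∈ {2, 3}; NE contributions (0, 20, 12), S = 32.

32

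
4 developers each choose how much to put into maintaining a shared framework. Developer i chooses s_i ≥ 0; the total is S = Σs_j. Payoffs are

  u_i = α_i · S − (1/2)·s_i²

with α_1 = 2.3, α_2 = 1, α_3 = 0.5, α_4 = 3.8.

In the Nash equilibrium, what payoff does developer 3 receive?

3.675

Developer i's FOC: ∂u_i/∂s_i = α_i − s_i = 0, so s_i* = α_i.
NE contributions = (2.3, 1, 0.5, 3.8); S = 7.6.
u_3 = α_3·S − ½·(s_3)² = 0.5·7.6 − ½·0.5² = 3.675.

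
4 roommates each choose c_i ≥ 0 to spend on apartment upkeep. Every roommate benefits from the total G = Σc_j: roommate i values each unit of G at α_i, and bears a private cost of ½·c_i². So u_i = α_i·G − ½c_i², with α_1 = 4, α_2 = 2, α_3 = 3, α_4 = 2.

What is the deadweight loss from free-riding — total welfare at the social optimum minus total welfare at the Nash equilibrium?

137.5

Roommate i's FOC: ∂u_i/∂c_i = α_i − c_i = 0, so c_i* = α_i.
NE contributions = (4, 2, 3, 2); G = 11.
W^NE = (Σα)·G − ½Σα_i² = 11² − ½·33 = 104.5.
Planner sets c_i = Σα_j = 11 for every i, so G^SO = 4·11 = 44.
W^SO = (Σα)·G^SO − ½·4·(Σα)² = (4/2)·11² = 242.
Deadweight loss = W^SO − W^NE = 137.5.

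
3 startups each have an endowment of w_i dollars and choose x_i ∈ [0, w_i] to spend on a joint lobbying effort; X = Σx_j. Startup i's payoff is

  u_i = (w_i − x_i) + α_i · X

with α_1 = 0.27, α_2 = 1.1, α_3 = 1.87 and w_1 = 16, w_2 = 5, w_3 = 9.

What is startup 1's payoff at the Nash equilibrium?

∂u_i/∂x_i = α_i − 1, so startup i contributes w_i if α_i > 1, else 0.
α_i > 1 for i ∈ {2, 3}; NE contributions (0, 5, 9), X = 14.
u_1 = (16 − 0) + 0.27·14 = 19.78.

19.78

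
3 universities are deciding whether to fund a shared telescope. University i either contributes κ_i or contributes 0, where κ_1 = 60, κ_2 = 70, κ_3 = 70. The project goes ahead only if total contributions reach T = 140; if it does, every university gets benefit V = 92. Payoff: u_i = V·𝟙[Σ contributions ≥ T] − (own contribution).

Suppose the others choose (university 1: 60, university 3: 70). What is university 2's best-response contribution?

70

Others' total = 130. Contributing 70 brings total to 200 ≥ 140: gain V − κ_2 = 22.
Best response: 70.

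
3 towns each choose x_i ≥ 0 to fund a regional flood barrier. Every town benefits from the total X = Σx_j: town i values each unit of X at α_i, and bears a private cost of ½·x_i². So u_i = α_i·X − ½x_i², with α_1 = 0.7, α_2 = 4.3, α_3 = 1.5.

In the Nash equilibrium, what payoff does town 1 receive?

4.305

Town i's FOC: ∂u_i/∂x_i = α_i − x_i = 0, so x_i* = α_i.
NE contributions = (0.7, 4.3, 1.5); X = 6.5.
u_1 = α_1·X − ½·(x_1)² = 0.7·6.5 − ½·0.7² = 4.305.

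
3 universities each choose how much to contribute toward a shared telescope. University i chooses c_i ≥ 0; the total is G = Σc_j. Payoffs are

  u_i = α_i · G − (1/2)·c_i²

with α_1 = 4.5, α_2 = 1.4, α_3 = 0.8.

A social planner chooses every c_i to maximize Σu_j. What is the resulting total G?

Planner FOC: ∂(Σu_j)/∂c_i = (Σα_j) − c_i = 0, so c_i^SO = Σα_j = 6.7 for every i; G^SO = 20.1.

20.1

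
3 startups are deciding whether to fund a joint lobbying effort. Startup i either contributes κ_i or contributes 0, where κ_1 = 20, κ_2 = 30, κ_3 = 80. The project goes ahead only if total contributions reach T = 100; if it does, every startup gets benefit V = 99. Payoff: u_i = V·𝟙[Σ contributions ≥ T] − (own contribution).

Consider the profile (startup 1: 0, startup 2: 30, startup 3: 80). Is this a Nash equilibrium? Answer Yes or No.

Total = 110 ≥ 100: provided.
Startup 1 (pledges 0, payoff 99): pledging 20 → total 130, payoff 79. No gain.
Startup 2 (pledges 30, payoff 69): dropping to 0 → total 80, payoff 0. No gain.
Startup 3 (pledges 80, payoff 19): dropping to 0 → total 30, payoff 0. No gain.

Yes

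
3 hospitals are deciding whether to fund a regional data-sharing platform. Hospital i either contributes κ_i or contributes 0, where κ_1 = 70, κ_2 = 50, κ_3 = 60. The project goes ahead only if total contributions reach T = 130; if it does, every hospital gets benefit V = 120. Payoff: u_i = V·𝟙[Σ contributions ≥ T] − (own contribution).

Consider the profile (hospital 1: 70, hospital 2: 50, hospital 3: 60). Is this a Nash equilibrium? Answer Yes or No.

No

Total = 180 ≥ 130: provided.
Hospital 1 (pledges 70, payoff 50): dropping to 0 → total 110, payoff 0. No gain.
Hospital 2 (pledges 50, payoff 70): dropping to 0 → total 130, payoff 120. Profitable deviation.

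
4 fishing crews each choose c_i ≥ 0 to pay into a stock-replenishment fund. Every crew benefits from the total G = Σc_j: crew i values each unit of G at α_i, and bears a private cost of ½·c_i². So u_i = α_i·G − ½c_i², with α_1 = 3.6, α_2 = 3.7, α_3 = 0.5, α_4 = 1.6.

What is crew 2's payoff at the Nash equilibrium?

27.935

Crew i's FOC: ∂u_i/∂c_i = α_i − c_i = 0, so c_i* = α_i.
NE contributions = (3.6, 3.7, 0.5, 1.6); G = 9.4.
u_2 = α_2·G − ½·(c_2)² = 3.7·9.4 − ½·3.7² = 27.935.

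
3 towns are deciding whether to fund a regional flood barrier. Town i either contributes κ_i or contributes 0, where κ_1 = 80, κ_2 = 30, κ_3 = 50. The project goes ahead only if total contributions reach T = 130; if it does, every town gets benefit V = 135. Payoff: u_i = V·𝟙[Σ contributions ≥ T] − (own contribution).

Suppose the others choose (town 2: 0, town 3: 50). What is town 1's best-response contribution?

Others' total = 50. Contributing 80 brings total to 130 ≥ 130: gain V − κ_1 = 55.
Best response: 80.

80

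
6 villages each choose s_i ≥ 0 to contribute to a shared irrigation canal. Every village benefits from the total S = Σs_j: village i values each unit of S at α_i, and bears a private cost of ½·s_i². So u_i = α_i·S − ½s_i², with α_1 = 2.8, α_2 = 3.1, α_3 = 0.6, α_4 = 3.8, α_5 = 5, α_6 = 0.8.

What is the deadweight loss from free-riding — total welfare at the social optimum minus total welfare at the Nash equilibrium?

Village i's FOC: ∂u_i/∂s_i = α_i − s_i = 0, so s_i* = α_i.
NE contributions = (2.8, 3.1, 0.6, 3.8, 5, 0.8); S = 16.1.
W^NE = (Σα)·S − ½Σα_i² = 16.1² − ½·57.89 = 230.265.
Planner sets s_i = Σα_j = 16.1 for every i, so S^SO = 6·16.1 = 96.6.
W^SO = (Σα)·S^SO − ½·6·(Σα)² = (6/2)·16.1² = 777.63.
Deadweight loss = W^SO − W^NE = 547.365.

547.365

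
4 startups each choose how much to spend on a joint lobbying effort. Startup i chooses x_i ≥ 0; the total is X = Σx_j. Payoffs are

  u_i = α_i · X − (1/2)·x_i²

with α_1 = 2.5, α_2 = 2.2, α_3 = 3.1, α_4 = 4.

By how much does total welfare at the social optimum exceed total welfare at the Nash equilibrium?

157.59

Startup i's FOC: ∂u_i/∂x_i = α_i − x_i = 0, so x_i* = α_i.
NE contributions = (2.5, 2.2, 3.1, 4); X = 11.8.
W^NE = (Σα)·X − ½Σα_i² = 11.8² − ½·36.7 = 120.89.
Planner sets x_i = Σα_j = 11.8 for every i, so X^SO = 4·11.8 = 47.2.
W^SO = (Σα)·X^SO − ½·4·(Σα)² = (4/2)·11.8² = 278.48.
Deadweight loss = W^SO − W^NE = 157.59.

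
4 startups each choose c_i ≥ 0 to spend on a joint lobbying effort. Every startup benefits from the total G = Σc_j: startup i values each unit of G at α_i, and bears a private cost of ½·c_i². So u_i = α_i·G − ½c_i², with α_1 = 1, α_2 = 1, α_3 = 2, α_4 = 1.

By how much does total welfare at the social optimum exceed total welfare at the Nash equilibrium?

Startup i's FOC: ∂u_i/∂c_i = α_i − c_i = 0, so c_i* = α_i.
NE contributions = (1, 1, 2, 1); G = 5.
W^NE = (Σα)·G − ½Σα_i² = 5² − ½·7 = 21.5.
Planner sets c_i = Σα_j = 5 for every i, so G^SO = 4·5 = 20.
W^SO = (Σα)·G^SO − ½·4·(Σα)² = (4/2)·5² = 50.
Deadweight loss = W^SO − W^NE = 28.5.

28.5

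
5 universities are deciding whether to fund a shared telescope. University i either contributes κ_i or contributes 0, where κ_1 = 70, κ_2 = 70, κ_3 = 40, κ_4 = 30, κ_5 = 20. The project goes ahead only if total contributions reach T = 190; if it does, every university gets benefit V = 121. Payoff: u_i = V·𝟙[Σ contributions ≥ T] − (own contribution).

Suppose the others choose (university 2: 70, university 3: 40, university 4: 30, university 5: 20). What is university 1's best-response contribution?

Others' total = 160. Contributing 70 brings total to 230 ≥ 190: gain V − κ_1 = 51.
Best response: 70.

70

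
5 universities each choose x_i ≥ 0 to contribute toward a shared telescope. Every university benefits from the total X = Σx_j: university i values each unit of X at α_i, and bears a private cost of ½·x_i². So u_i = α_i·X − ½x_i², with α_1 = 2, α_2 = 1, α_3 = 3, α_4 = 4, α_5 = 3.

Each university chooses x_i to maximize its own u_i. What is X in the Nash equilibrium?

13

University i's FOC: ∂u_i/∂x_i = α_i − x_i = 0, so x_i* = α_i.
NE contributions = (2, 1, 3, 4, 3); X = 13.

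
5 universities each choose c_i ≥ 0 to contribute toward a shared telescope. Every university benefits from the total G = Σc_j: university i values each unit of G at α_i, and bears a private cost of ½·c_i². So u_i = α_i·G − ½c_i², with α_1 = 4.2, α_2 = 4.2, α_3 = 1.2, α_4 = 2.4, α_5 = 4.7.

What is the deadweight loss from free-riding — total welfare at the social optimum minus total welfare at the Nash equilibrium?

450.62

University i's FOC: ∂u_i/∂c_i = α_i − c_i = 0, so c_i* = α_i.
NE contributions = (4.2, 4.2, 1.2, 2.4, 4.7); G = 16.7.
W^NE = (Σα)·G − ½Σα_i² = 16.7² − ½·64.57 = 246.605.
Planner sets c_i = Σα_j = 16.7 for every i, so G^SO = 5·16.7 = 83.5.
W^SO = (Σα)·G^SO − ½·5·(Σα)² = (5/2)·16.7² = 697.225.
Deadweight loss = W^SO − W^NE = 450.62.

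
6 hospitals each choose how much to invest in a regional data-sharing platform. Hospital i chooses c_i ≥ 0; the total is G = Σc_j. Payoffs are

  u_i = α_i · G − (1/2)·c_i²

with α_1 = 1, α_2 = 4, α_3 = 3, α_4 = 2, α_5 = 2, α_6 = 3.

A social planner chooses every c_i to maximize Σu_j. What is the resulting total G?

Planner FOC: ∂(Σu_j)/∂c_i = (Σα_j) − c_i = 0, so c_i^SO = Σα_j = 15 for every i; G^SO = 90.

90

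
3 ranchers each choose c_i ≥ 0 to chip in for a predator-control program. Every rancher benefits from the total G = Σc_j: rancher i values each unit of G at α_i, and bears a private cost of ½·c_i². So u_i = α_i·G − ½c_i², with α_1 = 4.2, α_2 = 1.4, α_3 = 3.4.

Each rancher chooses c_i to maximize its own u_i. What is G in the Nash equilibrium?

9

Rancher i's FOC: ∂u_i/∂c_i = α_i − c_i = 0, so c_i* = α_i.
NE contributions = (4.2, 1.4, 3.4); G = 9.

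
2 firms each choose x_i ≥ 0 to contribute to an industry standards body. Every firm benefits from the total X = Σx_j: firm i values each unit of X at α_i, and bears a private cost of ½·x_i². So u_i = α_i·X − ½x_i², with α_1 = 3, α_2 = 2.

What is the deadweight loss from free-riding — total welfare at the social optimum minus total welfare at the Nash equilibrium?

Firm i's FOC: ∂u_i/∂x_i = α_i − x_i = 0, so x_i* = α_i.
NE contributions = (3, 2); X = 5.
W^NE = (Σα)·X − ½Σα_i² = 5² − ½·13 = 18.5.
Planner sets x_i = Σα_j = 5 for every i, so X^SO = 2·5 = 10.
W^SO = (Σα)·X^SO − ½·2·(Σα)² = (2/2)·5² = 25.
Deadweight loss = W^SO − W^NE = 6.5.

6.5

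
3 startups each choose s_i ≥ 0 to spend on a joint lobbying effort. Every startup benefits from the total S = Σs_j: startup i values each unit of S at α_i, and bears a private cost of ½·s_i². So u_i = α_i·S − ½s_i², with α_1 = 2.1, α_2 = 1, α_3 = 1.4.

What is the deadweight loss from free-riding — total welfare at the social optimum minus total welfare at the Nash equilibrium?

13.81

Startup i's FOC: ∂u_i/∂s_i = α_i − s_i = 0, so s_i* = α_i.
NE contributions = (2.1, 1, 1.4); S = 4.5.
W^NE = (Σα)·S − ½Σα_i² = 4.5² − ½·7.37 = 16.565.
Planner sets s_i = Σα_j = 4.5 for every i, so S^SO = 3·4.5 = 13.5.
W^SO = (Σα)·S^SO − ½·3·(Σα)² = (3/2)·4.5² = 30.375.
Deadweight loss = W^SO − W^NE = 13.81.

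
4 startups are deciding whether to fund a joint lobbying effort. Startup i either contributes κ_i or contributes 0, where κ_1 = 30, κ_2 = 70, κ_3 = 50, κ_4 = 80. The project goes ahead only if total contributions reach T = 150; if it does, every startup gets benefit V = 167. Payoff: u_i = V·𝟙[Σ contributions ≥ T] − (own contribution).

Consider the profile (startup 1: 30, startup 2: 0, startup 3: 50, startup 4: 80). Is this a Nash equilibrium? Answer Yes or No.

Yes

Total = 160 ≥ 150: provided.
Startup 1 (pledges 30, payoff 137): dropping to 0 → total 130, payoff 0. No gain.
Startup 2 (pledges 0, payoff 167): pledging 70 → total 230, payoff 97. No gain.
Startup 3 (pledges 50, payoff 117): dropping to 0 → total 110, payoff 0. No gain.
Startup 4 (pledges 80, payoff 87): dropping to 0 → total 80, payoff 0. No gain.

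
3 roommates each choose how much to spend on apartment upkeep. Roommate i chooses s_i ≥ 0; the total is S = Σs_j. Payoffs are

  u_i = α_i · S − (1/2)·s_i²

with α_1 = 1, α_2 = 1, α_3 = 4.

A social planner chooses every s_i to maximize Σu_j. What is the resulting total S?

18

Planner FOC: ∂(Σu_j)/∂s_i = (Σα_j) − s_i = 0, so s_i^SO = Σα_j = 6 for every i; S^SO = 18.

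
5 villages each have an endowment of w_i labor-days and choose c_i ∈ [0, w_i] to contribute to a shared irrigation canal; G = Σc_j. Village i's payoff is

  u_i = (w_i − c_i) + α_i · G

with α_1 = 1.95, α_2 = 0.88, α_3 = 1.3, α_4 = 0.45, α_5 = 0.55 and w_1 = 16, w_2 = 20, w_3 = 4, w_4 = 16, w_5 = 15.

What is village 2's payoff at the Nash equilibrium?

37.6

∂u_i/∂c_i = α_i − 1, so village i contributes w_i if α_i > 1, else 0.
α_i > 1 for i ∈ {1, 3}; NE contributions (16, 0, 4, 0, 0), G = 20.
u_2 = (20 − 0) + 0.88·20 = 37.6.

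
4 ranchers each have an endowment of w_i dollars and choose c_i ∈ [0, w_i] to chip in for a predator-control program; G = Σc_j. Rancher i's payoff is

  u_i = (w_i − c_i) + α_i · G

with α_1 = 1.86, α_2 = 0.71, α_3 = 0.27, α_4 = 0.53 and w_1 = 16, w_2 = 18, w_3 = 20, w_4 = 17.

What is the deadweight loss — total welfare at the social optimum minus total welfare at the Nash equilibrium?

130.35

∂u_i/∂c_i = α_i − 1, so rancher i contributes w_i if α_i > 1, else 0.
α_i > 1 for i ∈ {1}; NE contributions (16, 0, 0, 0), G = 16.
W^NE = Σw_i − G^NE + (Σα_i)·G^NE = 71 + 2.37·16 = 108.92.
Planner: ∂(Σu_j)/∂c_i = Σα_j − 1 = 2.37 > 0, so everyone contributes w_i; G^SO = 71, W^SO = 71 + 2.37·71 = 239.27.
Deadweight loss = 130.35.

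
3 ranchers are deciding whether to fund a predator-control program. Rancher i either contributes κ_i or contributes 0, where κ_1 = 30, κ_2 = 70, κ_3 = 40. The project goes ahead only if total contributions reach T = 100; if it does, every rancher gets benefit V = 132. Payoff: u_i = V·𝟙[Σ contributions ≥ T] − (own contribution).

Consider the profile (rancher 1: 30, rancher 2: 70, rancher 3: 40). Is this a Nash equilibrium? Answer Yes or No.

Total = 140 ≥ 100: provided.
Rancher 1 (pledges 30, payoff 102): dropping to 0 → total 110, payoff 132. Profitable deviation.

No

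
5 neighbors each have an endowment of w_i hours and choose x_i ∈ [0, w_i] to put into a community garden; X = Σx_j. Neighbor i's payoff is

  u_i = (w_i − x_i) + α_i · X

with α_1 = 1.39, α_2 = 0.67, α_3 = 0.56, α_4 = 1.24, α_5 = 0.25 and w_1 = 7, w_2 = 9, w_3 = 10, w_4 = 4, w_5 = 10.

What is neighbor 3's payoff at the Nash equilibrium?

16.16

∂u_i/∂x_i = α_i − 1, so neighbor i contributes w_i if α_i > 1, else 0.
α_i > 1 for i ∈ {1, 4}; NE contributions (7, 0, 0, 4, 0), X = 11.
u_3 = (10 − 0) + 0.56·11 = 16.16.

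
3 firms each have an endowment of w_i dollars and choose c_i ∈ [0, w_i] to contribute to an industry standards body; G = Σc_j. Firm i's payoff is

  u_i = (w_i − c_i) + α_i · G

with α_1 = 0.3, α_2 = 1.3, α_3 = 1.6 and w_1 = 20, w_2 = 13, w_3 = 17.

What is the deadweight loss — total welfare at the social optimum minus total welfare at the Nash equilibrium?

∂u_i/∂c_i = α_i − 1, so firm i contributes w_i if α_i > 1, else 0.
α_i > 1 for i ∈ {2, 3}; NE contributions (0, 13, 17), G = 30.
W^NE = Σw_i − G^NE + (Σα_i)·G^NE = 50 + 2.2·30 = 116.
Planner: ∂(Σu_j)/∂c_i = Σα_j − 1 = 2.2 > 0, so everyone contributes w_i; G^SO = 50, W^SO = 50 + 2.2·50 = 160.
Deadweight loss = 44.

44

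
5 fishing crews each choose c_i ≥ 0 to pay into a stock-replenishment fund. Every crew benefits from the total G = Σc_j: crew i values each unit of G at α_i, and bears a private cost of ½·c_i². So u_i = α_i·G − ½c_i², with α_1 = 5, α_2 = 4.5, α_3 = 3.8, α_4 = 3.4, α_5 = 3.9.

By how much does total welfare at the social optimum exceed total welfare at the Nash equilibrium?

679.77

Crew i's FOC: ∂u_i/∂c_i = α_i − c_i = 0, so c_i* = α_i.
NE contributions = (5, 4.5, 3.8, 3.4, 3.9); G = 20.6.
W^NE = (Σα)·G − ½Σα_i² = 20.6² − ½·86.46 = 381.13.
Planner sets c_i = Σα_j = 20.6 for every i, so G^SO = 5·20.6 = 103.
W^SO = (Σα)·G^SO − ½·5·(Σα)² = (5/2)·20.6² = 1060.9.
Deadweight loss = W^SO − W^NE = 679.77.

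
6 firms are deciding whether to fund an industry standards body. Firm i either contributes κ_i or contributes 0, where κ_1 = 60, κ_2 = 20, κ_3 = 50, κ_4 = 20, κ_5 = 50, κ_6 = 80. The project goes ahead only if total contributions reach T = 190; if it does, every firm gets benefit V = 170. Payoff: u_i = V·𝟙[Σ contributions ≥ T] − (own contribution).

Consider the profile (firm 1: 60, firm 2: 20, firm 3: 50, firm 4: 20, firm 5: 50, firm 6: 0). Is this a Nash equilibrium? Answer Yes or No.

Yes

Total = 200 ≥ 190: provided.
Firm 1 (pledges 60, payoff 110): dropping to 0 → total 140, payoff 0. No gain.
Firm 2 (pledges 20, payoff 150): dropping to 0 → total 180, payoff 0. No gain.
Firm 3 (pledges 50, payoff 120): dropping to 0 → total 150, payoff 0. No gain.
Firm 4 (pledges 20, payoff 150): dropping to 0 → total 180, payoff 0. No gain.
Firm 5 (pledges 50, payoff 120): dropping to 0 → total 150, payoff 0. No gain.
Firm 6 (pledges 0, payoff 170): pledging 80 → total 280, payoff 90. No gain.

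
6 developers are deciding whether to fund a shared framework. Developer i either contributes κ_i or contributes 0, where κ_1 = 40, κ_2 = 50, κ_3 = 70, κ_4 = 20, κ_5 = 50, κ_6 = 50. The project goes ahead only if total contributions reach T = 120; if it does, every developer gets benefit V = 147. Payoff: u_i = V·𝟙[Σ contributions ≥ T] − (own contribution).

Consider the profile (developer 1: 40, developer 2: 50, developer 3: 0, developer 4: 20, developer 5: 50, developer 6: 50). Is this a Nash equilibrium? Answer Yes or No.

No

Total = 210 ≥ 120: provided.
Developer 1 (pledges 40, payoff 107): dropping to 0 → total 170, payoff 147. Profitable deviation.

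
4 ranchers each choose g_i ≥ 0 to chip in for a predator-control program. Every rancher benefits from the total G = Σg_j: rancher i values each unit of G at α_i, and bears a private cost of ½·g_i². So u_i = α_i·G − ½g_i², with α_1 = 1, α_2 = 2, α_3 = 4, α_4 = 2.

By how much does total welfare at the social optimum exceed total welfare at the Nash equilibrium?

93.5

Rancher i's FOC: ∂u_i/∂g_i = α_i − g_i = 0, so g_i* = α_i.
NE contributions = (1, 2, 4, 2); G = 9.
W^NE = (Σα)·G − ½Σα_i² = 9² − ½·25 = 68.5.
Planner sets g_i = Σα_j = 9 for every i, so G^SO = 4·9 = 36.
W^SO = (Σα)·G^SO − ½·4·(Σα)² = (4/2)·9² = 162.
Deadweight loss = W^SO − W^NE = 93.5.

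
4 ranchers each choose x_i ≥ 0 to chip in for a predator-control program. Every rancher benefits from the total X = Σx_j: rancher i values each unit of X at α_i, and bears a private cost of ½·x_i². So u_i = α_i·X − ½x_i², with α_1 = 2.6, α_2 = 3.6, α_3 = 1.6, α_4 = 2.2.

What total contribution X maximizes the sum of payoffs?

Planner FOC: ∂(Σu_j)/∂x_i = (Σα_j) − x_i = 0, so x_i^SO = Σα_j = 10 for every i; X^SO = 40.

40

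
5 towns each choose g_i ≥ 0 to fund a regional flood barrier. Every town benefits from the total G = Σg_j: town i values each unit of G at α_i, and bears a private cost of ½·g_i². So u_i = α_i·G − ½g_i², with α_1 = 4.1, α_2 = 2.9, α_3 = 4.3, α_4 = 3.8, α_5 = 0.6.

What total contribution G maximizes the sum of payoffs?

78.5

Planner FOC: ∂(Σu_j)/∂g_i = (Σα_j) − g_i = 0, so g_i^SO = Σα_j = 15.7 for every i; G^SO = 78.5.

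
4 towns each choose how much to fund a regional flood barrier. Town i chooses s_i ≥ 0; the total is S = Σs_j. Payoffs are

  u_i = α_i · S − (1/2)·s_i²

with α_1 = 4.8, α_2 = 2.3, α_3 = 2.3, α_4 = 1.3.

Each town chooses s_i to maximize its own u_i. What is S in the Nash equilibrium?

Town i's FOC: ∂u_i/∂s_i = α_i − s_i = 0, so s_i* = α_i.
NE contributions = (4.8, 2.3, 2.3, 1.3); S = 10.7.

10.7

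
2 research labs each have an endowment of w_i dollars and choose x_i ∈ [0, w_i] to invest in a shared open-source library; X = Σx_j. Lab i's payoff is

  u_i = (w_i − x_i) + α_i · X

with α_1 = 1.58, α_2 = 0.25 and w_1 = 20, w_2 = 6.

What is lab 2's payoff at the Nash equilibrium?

∂u_i/∂x_i = α_i − 1, so lab i contributes w_i if α_i > 1, else 0.
α_i > 1 for i ∈ {1}; NE contributions (20, 0), X = 20.
u_2 = (6 − 0) + 0.25·20 = 11.

11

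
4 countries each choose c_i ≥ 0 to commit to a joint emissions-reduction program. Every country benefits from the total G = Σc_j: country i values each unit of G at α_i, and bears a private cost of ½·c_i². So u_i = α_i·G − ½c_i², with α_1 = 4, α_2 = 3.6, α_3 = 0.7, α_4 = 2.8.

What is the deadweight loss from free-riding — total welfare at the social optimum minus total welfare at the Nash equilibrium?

Country i's FOC: ∂u_i/∂c_i = α_i − c_i = 0, so c_i* = α_i.
NE contributions = (4, 3.6, 0.7, 2.8); G = 11.1.
W^NE = (Σα)·G − ½Σα_i² = 11.1² − ½·37.29 = 104.565.
Planner sets c_i = Σα_j = 11.1 for every i, so G^SO = 4·11.1 = 44.4.
W^SO = (Σα)·G^SO − ½·4·(Σα)² = (4/2)·11.1² = 246.42.
Deadweight loss = W^SO − W^NE = 141.855.

141.855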